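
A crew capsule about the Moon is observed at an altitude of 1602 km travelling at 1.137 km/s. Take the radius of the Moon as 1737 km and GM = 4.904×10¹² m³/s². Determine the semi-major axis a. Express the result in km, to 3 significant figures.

a ≈ 2980 km

r = 1737 + 1602 = 3339.0 km = 3.339×10⁶ m.
Specific orbital energy ε = v²/2 − μ/r = (1137)²/2 − 4.904×10¹²/3.339×10⁶ = -8.223×10⁵ J/kg.
Since ε = −μ/(2a), a = −μ/(2ε) = 2.982×10⁶ m = 2981.8 km.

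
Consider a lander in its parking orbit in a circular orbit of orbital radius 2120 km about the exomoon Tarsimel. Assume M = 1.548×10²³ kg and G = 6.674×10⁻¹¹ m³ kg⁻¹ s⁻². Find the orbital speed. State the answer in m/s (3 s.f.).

μ = GM = 6.674×10⁻¹¹ × 1.548×10²³ = 1.033×10¹³ m³/s².
r = 2120 km = 2.120×10⁶ m.
For a circular orbit v = √(μ/r) = √(1.033×10¹³ / 2.120×10⁶) = √(4.873×10⁶) = 2208 m/s.

v ≈ 2210 m/s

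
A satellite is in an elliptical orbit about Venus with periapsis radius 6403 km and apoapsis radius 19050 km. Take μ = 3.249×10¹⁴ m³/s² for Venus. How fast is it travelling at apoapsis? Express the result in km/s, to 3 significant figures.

v ≈ 2.93 km/s

Semi-major axis a = (r_p + r_a)/2 = 12726 km = 1.273×10⁷ m.
Vis-viva: v² = μ(2/r − 1/a) = 3.249×10¹⁴ × (1.050×10⁻⁷ − 7.858×10⁻⁸) = 8.581×10⁶ m²/s².
v = 2929 m/s = 2.929 km/s.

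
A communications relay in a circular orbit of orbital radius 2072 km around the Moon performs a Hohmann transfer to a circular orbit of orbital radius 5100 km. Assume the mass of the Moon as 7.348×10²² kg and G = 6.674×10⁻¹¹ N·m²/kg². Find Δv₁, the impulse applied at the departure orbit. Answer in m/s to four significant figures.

Δv ≈ 296.2 m/s

μ = GM = 6.674×10⁻¹¹ × 7.348×10²² = 4.904×10¹² m³/s².
r₁ = 2072 km = 2.072×10⁶ m.
r₂ = 5100 km = 5.100×10⁶ m.
Transfer ellipse a_t = (r₁ + r₂)/2 = 3.586×10⁶ m.
At r₁: circular v_c1 = √(μ/r₁) = 1538 m/s; transfer-perilune v_p = √[μ(2/r₁ − 1/a_t)] = 1835 m/s.
Δv₁ = v_p − v_c1 = 296.2 m/s.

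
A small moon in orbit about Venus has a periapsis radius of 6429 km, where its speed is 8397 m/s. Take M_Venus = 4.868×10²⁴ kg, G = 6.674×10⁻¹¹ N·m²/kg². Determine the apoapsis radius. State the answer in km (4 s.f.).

μ = GM = 6.674×10⁻¹¹ × 4.868×10²⁴ = 3.249×10¹⁴ m³/s².
r_p = 6.429×10⁶ m.
Specific energy ε = v²/2 − μ/r = -1.528×10⁷ J/kg, so a = −μ/(2ε) = 1.063×10⁷ m.
The apsides satisfy r_p + r_a = 2a, so the apoapsis radius is 2a − r_p = 1.483×10⁷ m = 14833 km.

apoapsis radius ≈ 14830 km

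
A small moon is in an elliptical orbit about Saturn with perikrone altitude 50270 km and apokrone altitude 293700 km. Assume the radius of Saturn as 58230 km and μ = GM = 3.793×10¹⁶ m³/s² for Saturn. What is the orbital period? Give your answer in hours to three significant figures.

r_p = 58230 + 50270 = 108500 km = 1.0850×10⁸ m.
r_a = 58230 + 293700 = 351930 km = 3.5193×10⁸ m.
Semi-major axis a = (r_p + r_a)/2 = (1.0850×10⁵ + 3.5193×10⁵)/2 = 2.3022×10⁵ km = 2.302×10⁸ m.
By Kepler's third law T = 2π√(a³/μ) = 2π × 1.794×10⁴ = 1.127×10⁵ s.
= 31.30 hours.

T ≈ 31.3 hours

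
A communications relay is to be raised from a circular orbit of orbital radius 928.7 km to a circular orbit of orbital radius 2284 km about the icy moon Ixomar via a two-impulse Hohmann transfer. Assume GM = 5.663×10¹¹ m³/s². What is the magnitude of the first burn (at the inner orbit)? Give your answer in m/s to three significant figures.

Δv ≈ 150 m/s

r₁ = 928.7 km = 9.287×10⁵ m.
r₂ = 2284 km = 2.284×10⁶ m.
Transfer ellipse a_t = (r₁ + r₂)/2 = 1.606×10⁶ m.
At r₁: circular v_c1 = √(μ/r₁) = 780.9 m/s; transfer-periapsis v_p = √[μ(2/r₁ − 1/a_t)] = 931.1 m/s.
Δv₁ = v_p − v_c1 = 150.3 m/s.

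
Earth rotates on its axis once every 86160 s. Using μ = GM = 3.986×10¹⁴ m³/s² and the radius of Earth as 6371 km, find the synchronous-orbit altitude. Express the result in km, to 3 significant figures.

A synchronous orbit has period T, so by Kepler's third law a = (μT²/4π²)^(1/3).
μT²/4π² = 3.986×10¹⁴ × (8.616×10⁴)² / 39.48 = 7.495×10²² m³.
a = 4.216×10⁷ m = 42163 km.
Altitude h = a − R = 42163 − 6371 = 35792 km.

h_sync ≈ 35800 km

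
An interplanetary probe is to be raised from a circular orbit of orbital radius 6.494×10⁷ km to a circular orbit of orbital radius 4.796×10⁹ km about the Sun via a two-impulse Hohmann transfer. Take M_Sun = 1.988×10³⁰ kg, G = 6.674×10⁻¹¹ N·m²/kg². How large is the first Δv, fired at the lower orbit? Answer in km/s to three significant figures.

μ = GM = 6.674×10⁻¹¹ × 1.988×10³⁰ = 1.327×10²⁰ m³/s².
r₁ = 6.494×10⁷ km = 6.494×10¹⁰ m.
r₂ = 4.796×10⁹ km = 4.796×10¹² m.
Transfer ellipse a_t = (r₁ + r₂)/2 = 2.430×10¹² m.
At r₁: circular v_c1 = √(μ/r₁) = 45200 m/s; transfer-perihelion v_p = √[μ(2/r₁ − 1/a_t)] = 63500 m/s.
Δv₁ = v_p − v_c1 = 18290 m/s.
= 18.29 km/s.

Δv ≈ 18.3 km/s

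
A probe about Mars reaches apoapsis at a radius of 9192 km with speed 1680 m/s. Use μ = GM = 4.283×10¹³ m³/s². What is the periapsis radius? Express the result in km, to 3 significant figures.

periapsis radius ≈ 3990 km

r_a = 9.192×10⁶ m.
Specific energy ε = v²/2 − μ/r = -3.248×10⁶ J/kg, so a = −μ/(2ε) = 6.593×10⁶ m.
The apsides satisfy r_p + r_a = 2a, so the periapsis radius is 2a − r_a = 3.993×10⁶ m = 3993.4 km.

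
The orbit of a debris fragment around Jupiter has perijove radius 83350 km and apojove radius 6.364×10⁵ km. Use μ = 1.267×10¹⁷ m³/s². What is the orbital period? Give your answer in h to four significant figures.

T ≈ 33.47 h

Semi-major axis a = (r_p + r_a)/2 = (83350 + 6.3640×10⁵)/2 = 3.5988×10⁵ km = 3.599×10⁸ m.
By Kepler's third law T = 2π√(a³/μ) = 2π × 1.918×10⁴ = 1.205×10⁵ s.
= 33.47 h.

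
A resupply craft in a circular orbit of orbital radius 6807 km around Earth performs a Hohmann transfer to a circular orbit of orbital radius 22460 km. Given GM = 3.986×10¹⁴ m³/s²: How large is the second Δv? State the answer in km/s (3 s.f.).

Δv ≈ 1.34 km/s

r₁ = 6807 km = 6.807×10⁶ m.
r₂ = 22460 km = 2.246×10⁷ m.
Transfer ellipse a_t = (r₁ + r₂)/2 = 1.463×10⁷ m.
At r₁: circular v_c1 = √(μ/r₁) = 7652 m/s; transfer-perigee v_p = √[μ(2/r₁ − 1/a_t)] = 9480 m/s.
At r₂: circular v_c2 = √(μ/r₂) = 4213 m/s; transfer-apogee v_a = √[μ(2/r₂ − 1/a_t)] = 2873 m/s.
Δv₂ = v_c2 − v_a = 1340 m/s.
= 1.340 km/s.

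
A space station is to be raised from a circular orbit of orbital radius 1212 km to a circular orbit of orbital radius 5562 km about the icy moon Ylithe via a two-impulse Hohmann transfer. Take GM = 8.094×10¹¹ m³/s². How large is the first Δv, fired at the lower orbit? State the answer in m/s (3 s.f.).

Δv ≈ 230 m/s

r₁ = 1212 km = 1.212×10⁶ m.
r₂ = 5562 km = 5.562×10⁶ m.
Transfer ellipse a_t = (r₁ + r₂)/2 = 3.387×10⁶ m.
At r₁: circular v_c1 = √(μ/r₁) = 817.2 m/s; transfer-periapsis v_p = √[μ(2/r₁ − 1/a_t)] = 1047 m/s.
Δv₁ = v_p − v_c1 = 230.0 m/s.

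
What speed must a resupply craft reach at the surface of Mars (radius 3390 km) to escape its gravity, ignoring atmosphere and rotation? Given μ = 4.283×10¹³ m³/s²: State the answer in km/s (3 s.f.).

r = R = 3.390×10⁶ m.
Escape speed v_esc = √(2μ/r) = √(2 × 4.283×10¹³ / 3.390×10⁶) = √(2.527×10⁷) = 5027 m/s.
= 5.027 km/s.

v_esc ≈ 5.03 km/s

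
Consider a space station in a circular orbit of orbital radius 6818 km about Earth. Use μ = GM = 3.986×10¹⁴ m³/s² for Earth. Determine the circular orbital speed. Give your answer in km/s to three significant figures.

r = 6818 km = 6.818×10⁶ m.
For a circular orbit v = √(μ/r) = √(3.986×10¹⁴ / 6.818×10⁶) = √(5.846×10⁷) = 7646 m/s.
That is 7.646 km/s.

v ≈ 7.65 km/s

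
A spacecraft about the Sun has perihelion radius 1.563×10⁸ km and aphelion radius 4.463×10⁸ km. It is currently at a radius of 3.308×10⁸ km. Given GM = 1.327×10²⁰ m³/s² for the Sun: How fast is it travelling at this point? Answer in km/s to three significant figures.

Semi-major axis a = (r_p + r_a)/2 = 3.0130×10⁸ km = 3.013×10¹¹ m.
Vis-viva: v² = μ(2/r − 1/a) = 1.327×10²⁰ × (6.046×10⁻¹² − 3.319×10⁻¹²) = 3.619×10⁸ m²/s².
v = 19020 m/s = 19.02 km/s.

v ≈ 19.0 km/s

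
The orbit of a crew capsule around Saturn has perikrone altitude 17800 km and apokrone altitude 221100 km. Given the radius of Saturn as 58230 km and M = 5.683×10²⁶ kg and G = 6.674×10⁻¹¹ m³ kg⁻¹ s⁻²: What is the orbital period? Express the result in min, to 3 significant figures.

μ = GM = 6.674×10⁻¹¹ × 5.683×10²⁶ = 3.793×10¹⁶ m³/s².
r_p = 58230 + 17800 = 76030 km = 7.6030×10⁷ m.
r_a = 58230 + 221100 = 279330 km = 2.7933×10⁸ m.
Semi-major axis a = (r_p + r_a)/2 = (76030 + 2.7933×10⁵)/2 = 1.7768×10⁵ km = 1.777×10⁸ m.
By Kepler's third law T = 2π√(a³/μ) = 2π × 1.216×10⁴ = 7.641×10⁴ s.
= 1274 min.

T ≈ 1270 min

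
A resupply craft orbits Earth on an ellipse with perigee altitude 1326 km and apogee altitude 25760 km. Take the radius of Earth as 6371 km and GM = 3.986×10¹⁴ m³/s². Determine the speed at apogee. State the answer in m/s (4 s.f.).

r_p = 6371 + 1326 = 7697.0 km = 7.6970×10⁶ m.
r_a = 6371 + 25760 = 32131 km = 3.2131×10⁷ m.
Semi-major axis a = (r_p + r_a)/2 = 19914 km = 1.991×10⁷ m.
Vis-viva: v² = μ(2/r − 1/a) = 3.986×10¹⁴ × (6.225×10⁻⁸ − 5.022×10⁻⁸) = 4.795×10⁶ m²/s².
v = 2190 m/s.

v ≈ 2190 m/s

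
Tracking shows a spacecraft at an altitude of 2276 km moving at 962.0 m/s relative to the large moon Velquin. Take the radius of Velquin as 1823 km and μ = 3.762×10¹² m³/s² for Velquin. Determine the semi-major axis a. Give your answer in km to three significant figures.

r = 1823 + 2276 = 4099.0 km = 4.099×10⁶ m.
Vis-viva rearranged: 1/a = 2/r − v²/μ = 4.879×10⁻⁷ − 2.460×10⁻⁷ = 2.419×10⁻⁷ m⁻¹.
a = 4.133×10⁶ m = 4133.5 km.

a ≈ 4130 km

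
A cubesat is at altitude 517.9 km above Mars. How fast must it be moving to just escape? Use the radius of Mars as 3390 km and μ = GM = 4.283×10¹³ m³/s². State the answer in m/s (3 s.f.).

r = 3390 + 517.9 = 3907.9 km = 3.9079×10⁶ m.
Escape speed v_esc = √(2μ/r) = √(2 × 4.283×10¹³ / 3.908×10⁶) = √(2.192×10⁷) = 4682 m/s.

v_esc ≈ 4680 m/s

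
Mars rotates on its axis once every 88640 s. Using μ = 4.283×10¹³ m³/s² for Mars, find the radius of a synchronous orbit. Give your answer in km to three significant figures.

A synchronous orbit has period T, so by Kepler's third law a = (μT²/4π²)^(1/3).
μT²/4π² = 4.283×10¹³ × (8.864×10⁴)² / 39.48 = 8.524×10²¹ m³.
a = 2.043×10⁷ m = 20428 km.

r_sync ≈ 20400 km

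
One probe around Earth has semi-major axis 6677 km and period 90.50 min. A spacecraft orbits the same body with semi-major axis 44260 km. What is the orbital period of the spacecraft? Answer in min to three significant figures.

Kepler's third law: T² ∝ a³, so T₂ = T₁ (a₂/a₁)^(3/2).
a₂/a₁ = 6.629, (a₂/a₁)^(3/2) = 17.07.
T₂ = 90.50 × 17.07 = 1545 min.

T₂ ≈ 1540 min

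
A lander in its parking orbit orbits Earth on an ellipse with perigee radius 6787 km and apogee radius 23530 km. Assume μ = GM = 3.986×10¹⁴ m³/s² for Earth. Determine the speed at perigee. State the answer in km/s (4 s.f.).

Semi-major axis a = (r_p + r_a)/2 = 15158 km = 1.516×10⁷ m.
Vis-viva: v² = μ(2/r − 1/a) = 3.986×10¹⁴ × (2.947×10⁻⁷ − 6.597×10⁻⁸) = 9.116×10⁷ m²/s².
v = 9548 m/s = 9.548 km/s.

v ≈ 9.548 km/s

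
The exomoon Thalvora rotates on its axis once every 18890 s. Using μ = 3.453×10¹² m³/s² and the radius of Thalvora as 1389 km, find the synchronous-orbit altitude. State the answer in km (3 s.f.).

A synchronous orbit has period T, so by Kepler's third law a = (μT²/4π²)^(1/3).
μT²/4π² = 3.453×10¹² × (1.889×10⁴)² / 39.48 = 3.121×10¹⁹ m³.
a = 3.148×10⁶ m = 3148.5 km.
Altitude h = a − R = 3148.5 − 1389 = 1759.5 km.

h_sync ≈ 1760 km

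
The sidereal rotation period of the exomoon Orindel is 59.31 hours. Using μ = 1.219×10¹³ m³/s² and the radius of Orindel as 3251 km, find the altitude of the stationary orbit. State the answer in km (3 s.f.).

h_sync ≈ 20900 km

T = 59.31 hours = 2.135×10⁵ s.
A synchronous orbit has period T, so by Kepler's third law a = (μT²/4π²)^(1/3).
μT²/4π² = 1.219×10¹³ × (2.135×10⁵)² / 39.48 = 1.408×10²² m³.
a = 2.415×10⁷ m = 24145 km.
Altitude h = a − R = 24145 − 3251 = 20894 km.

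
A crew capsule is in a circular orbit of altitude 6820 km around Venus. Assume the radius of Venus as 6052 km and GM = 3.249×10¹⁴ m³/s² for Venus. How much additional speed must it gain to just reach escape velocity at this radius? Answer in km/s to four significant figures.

Δv ≈ 2.081 km/s

r = 6052 + 6820 = 12872 km = 1.2872×10⁷ m.
Circular speed v_c = √(μ/r) = 5024 m/s.
Escape speed v_esc = √(2μ/r) = √2 × v_c = 7105 m/s.
Δv = v_esc − v_c = 2081 m/s = 2.081 km/s.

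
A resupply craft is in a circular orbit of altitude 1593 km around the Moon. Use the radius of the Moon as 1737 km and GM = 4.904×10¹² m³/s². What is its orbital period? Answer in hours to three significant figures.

T ≈ 4.79 hours

r = 1737 + 1593 = 3330.0 km = 3.3300×10⁶ m.
Kepler's third law: T = 2π√(r³/μ) = 2π√((3.330×10⁶)³ / 4.904×10¹²).
r³/μ = 7.530×10⁶ s², so T = 2π × 2.744×10³ = 1.724×10⁴ s.
Converting: 1.724×10⁴ s ÷ 3600 = 4.789 hours.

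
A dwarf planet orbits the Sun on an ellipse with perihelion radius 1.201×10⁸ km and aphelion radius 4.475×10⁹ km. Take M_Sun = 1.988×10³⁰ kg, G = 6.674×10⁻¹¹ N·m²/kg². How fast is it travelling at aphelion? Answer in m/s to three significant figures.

μ = GM = 6.674×10⁻¹¹ × 1.988×10³⁰ = 1.327×10²⁰ m³/s².
Semi-major axis a = (r_p + r_a)/2 = 2.2976×10⁹ km = 2.298×10¹² m.
Vis-viva: v² = μ(2/r − 1/a) = 1.327×10²⁰ × (4.469×10⁻¹³ − 4.352×10⁻¹³) = 1.550×10⁶ m²/s².
v = 1245 m/s.

v ≈ 1240 m/s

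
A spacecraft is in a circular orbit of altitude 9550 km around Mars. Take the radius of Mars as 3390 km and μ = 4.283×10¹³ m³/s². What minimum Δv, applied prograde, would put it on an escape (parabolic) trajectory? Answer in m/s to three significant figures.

Δv ≈ 754 m/s

r = 3390 + 9550 = 12940 km = 1.2940×10⁷ m.
Circular speed v_c = √(μ/r) = 1819 m/s.
Escape speed v_esc = √(2μ/r) = √2 × v_c = 2573 m/s.
Δv = v_esc − v_c = 753.6 m/s.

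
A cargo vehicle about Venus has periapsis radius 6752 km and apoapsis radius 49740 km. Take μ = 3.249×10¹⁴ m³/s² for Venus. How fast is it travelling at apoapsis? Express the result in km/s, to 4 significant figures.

v ≈ 1.250 km/s

Semi-major axis a = (r_p + r_a)/2 = 28246 km = 2.825×10⁷ m.
Vis-viva: v² = μ(2/r − 1/a) = 3.249×10¹⁴ × (4.021×10⁻⁸ − 3.540×10⁻⁸) = 1.561×10⁶ m²/s².
v = 1250 m/s = 1.250 km/s.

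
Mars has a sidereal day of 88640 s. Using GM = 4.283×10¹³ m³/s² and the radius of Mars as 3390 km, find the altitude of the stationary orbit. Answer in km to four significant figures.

A synchronous orbit has period T, so by Kepler's third law a = (μT²/4π²)^(1/3).
μT²/4π² = 4.283×10¹³ × (8.864×10⁴)² / 39.48 = 8.524×10²¹ m³.
a = 2.043×10⁷ m = 20428 km.
Altitude h = a − R = 20428 − 3390 = 17038 km.

h_sync ≈ 17040 km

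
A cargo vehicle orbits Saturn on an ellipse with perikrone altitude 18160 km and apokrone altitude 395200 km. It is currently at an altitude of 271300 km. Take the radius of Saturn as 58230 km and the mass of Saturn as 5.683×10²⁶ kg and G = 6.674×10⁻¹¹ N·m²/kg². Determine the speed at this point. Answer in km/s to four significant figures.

v ≈ 9.329 km/s

μ = GM = 6.674×10⁻¹¹ × 5.683×10²⁶ = 3.793×10¹⁶ m³/s².
r_p = 58230 + 18160 = 76390 km = 7.6390×10⁷ m.
r_a = 58230 + 395200 = 453430 km = 4.5343×10⁸ m.
r = 58230 + 271300 = 3.2953×10⁵ km = 3.295×10⁸ m.
Semi-major axis a = (r_p + r_a)/2 = 2.6491×10⁵ km = 2.649×10⁸ m.
Vis-viva: v² = μ(2/r − 1/a) = 3.793×10¹⁶ × (6.069×10⁻⁹ − 3.775×10⁻⁹) = 8.702×10⁷ m²/s².
v = 9329 m/s = 9.329 km/s.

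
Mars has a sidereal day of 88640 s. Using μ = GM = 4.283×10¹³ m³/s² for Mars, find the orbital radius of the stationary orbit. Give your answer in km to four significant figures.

A synchronous orbit has period T, so by Kepler's third law a = (μT²/4π²)^(1/3).
μT²/4π² = 4.283×10¹³ × (8.864×10⁴)² / 39.48 = 8.524×10²¹ m³.
a = 2.043×10⁷ m = 20428 km.

r_sync ≈ 20430 km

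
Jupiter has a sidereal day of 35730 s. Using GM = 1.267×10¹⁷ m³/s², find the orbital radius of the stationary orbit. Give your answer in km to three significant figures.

A synchronous orbit has period T, so by Kepler's third law a = (μT²/4π²)^(1/3).
μT²/4π² = 1.267×10¹⁷ × (3.573×10⁴)² / 39.48 = 4.097×10²⁴ m³.
a = 1.600×10⁸ m = 1.6002×10⁵ km.

r_sync ≈ 1.60×10⁵ km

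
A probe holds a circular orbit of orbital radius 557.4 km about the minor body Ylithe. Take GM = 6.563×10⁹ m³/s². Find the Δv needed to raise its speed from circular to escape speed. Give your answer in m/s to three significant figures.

r = 557.4 km = 5.574×10⁵ m.
Circular speed v_c = √(μ/r) = 108.5 m/s.
Escape speed v_esc = √(2μ/r) = √2 × v_c = 153.5 m/s.
Δv = v_esc − v_c = 44.95 m/s.

Δv ≈ 44.9 m/s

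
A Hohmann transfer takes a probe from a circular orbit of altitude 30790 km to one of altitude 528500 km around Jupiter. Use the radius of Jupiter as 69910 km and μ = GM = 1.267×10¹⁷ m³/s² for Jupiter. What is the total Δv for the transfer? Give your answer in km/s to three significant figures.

r₁ = 69910 + 30790 = 100700 km = 1.0070×10⁸ m.
r₂ = 69910 + 528500 = 598410 km = 5.9841×10⁸ m.
Transfer ellipse a_t = (r₁ + r₂)/2 = 3.496×10⁸ m.
At r₁: circular v_c1 = √(μ/r₁) = 35470 m/s; transfer-perijove v_p = √[μ(2/r₁ − 1/a_t)] = 46410 m/s.
Δv₁ = v_p − v_c1 = 10940 m/s.
At r₂: circular v_c2 = √(μ/r₂) = 14550 m/s; transfer-apojove v_a = √[μ(2/r₂ − 1/a_t)] = 7810 m/s.
Δv₂ = v_c2 − v_a = 6741 m/s.
Total Δv = Δv₁ + Δv₂ = 17680 m/s = 17.68 km/s.

Δv_total ≈ 17.7 km/s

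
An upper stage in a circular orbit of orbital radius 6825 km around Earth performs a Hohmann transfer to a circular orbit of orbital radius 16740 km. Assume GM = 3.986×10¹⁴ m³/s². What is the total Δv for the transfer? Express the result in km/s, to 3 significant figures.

Δv_total ≈ 2.63 km/s

r₁ = 6825 km = 6.825×10⁶ m.
r₂ = 16740 km = 1.674×10⁷ m.
Transfer ellipse a_t = (r₁ + r₂)/2 = 1.178×10⁷ m.
At r₁: circular v_c1 = √(μ/r₁) = 7642 m/s; transfer-perigee v_p = √[μ(2/r₁ − 1/a_t)] = 9109 m/s.
Δv₁ = v_p − v_c1 = 1467 m/s.
At r₂: circular v_c2 = √(μ/r₂) = 4880 m/s; transfer-apogee v_a = √[μ(2/r₂ − 1/a_t)] = 3714 m/s.
Δv₂ = v_c2 − v_a = 1166 m/s.
Total Δv = Δv₁ + Δv₂ = 2633 m/s = 2.633 km/s.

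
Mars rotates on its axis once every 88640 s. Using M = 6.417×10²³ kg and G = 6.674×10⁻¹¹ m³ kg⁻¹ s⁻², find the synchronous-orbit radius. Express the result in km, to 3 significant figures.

μ = GM = 6.674×10⁻¹¹ × 6.417×10²³ = 4.283×10¹³ m³/s².
A synchronous orbit has period T, so by Kepler's third law a = (μT²/4π²)^(1/3).
μT²/4π² = 4.283×10¹³ × (8.864×10⁴)² / 39.48 = 8.524×10²¹ m³.
a = 2.043×10⁷ m = 20427 km.

r_sync ≈ 20400 km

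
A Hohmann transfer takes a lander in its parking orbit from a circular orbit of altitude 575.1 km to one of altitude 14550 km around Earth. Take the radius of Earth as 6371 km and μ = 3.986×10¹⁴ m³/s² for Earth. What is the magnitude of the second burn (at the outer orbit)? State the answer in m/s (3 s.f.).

Δv ≈ 1280 m/s

r₁ = 6371 + 575.1 = 6946.1 km = 6.9461×10⁶ m.
r₂ = 6371 + 14550 = 20921 km = 2.0921×10⁷ m.
Transfer ellipse a_t = (r₁ + r₂)/2 = 1.393×10⁷ m.
At r₁: circular v_c1 = √(μ/r₁) = 7575 m/s; transfer-perigee v_p = √[μ(2/r₁ − 1/a_t)] = 9282 m/s.
At r₂: circular v_c2 = √(μ/r₂) = 4365 m/s; transfer-apogee v_a = √[μ(2/r₂ − 1/a_t)] = 3082 m/s.
Δv₂ = v_c2 − v_a = 1283 m/s.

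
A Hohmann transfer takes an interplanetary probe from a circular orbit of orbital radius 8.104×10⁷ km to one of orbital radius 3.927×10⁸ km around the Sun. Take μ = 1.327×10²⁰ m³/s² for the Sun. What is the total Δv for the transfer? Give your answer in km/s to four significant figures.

Δv_total ≈ 19.27 km/s

r₁ = 8.104×10⁷ km = 8.104×10¹⁰ m.
r₂ = 3.927×10⁸ km = 3.927×10¹¹ m.
Transfer ellipse a_t = (r₁ + r₂)/2 = 2.369×10¹¹ m.
At r₁: circular v_c1 = √(μ/r₁) = 40470 m/s; transfer-perihelion v_p = √[μ(2/r₁ − 1/a_t)] = 52100 m/s.
Δv₁ = v_p − v_c1 = 11640 m/s.
At r₂: circular v_c2 = √(μ/r₂) = 18380 m/s; transfer-aphelion v_a = √[μ(2/r₂ − 1/a_t)] = 10750 m/s.
Δv₂ = v_c2 − v_a = 7630 m/s.
Total Δv = Δv₁ + Δv₂ = 19270 m/s = 19.27 km/s.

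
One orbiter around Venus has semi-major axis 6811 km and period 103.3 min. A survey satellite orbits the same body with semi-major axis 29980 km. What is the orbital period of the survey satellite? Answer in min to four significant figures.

T₂ ≈ 954.0 min

Kepler's third law: T² ∝ a³, so T₂ = T₁ (a₂/a₁)^(3/2).
a₂/a₁ = 4.402, (a₂/a₁)^(3/2) = 9.235.
T₂ = 103.3 × 9.235 = 954.0 min.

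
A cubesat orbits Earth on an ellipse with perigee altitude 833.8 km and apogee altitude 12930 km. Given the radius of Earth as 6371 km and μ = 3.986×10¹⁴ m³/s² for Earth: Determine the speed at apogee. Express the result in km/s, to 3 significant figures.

v ≈ 3.35 km/s

r_p = 6371 + 833.8 = 7204.8 km = 7.2048×10⁶ m.
r_a = 6371 + 12930 = 19301 km = 1.9301×10⁷ m.
Semi-major axis a = (r_p + r_a)/2 = 13253 km = 1.325×10⁷ m.
Vis-viva: v² = μ(2/r − 1/a) = 3.986×10¹⁴ × (1.036×10⁻⁷ − 7.546×10⁻⁸) = 1.123×10⁷ m²/s².
v = 3351 m/s = 3.351 km/s.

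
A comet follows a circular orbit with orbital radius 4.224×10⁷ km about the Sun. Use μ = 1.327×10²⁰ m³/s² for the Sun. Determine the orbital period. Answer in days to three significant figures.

r = 4.224×10⁷ km = 4.224×10¹⁰ m.
Kepler's third law: T = 2π√(r³/μ) = 2π√((4.224×10¹⁰)³ / 1.327×10²⁰).
r³/μ = 5.679×10¹¹ s², so T = 2π × 7.536×10⁵ = 4.735×10⁶ s.
Converting: 4.735×10⁶ s ÷ 86400 = 54.80 days.

T ≈ 54.8 days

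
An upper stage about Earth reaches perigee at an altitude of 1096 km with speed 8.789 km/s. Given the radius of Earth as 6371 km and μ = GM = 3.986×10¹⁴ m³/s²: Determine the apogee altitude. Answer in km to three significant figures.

apogee altitude ≈ 13200 km

r_p = 6371 + 1096 = 7467.0 km = 7.467×10⁶ m.
Specific energy ε = v²/2 − μ/r = -1.476×10⁷ J/kg, so a = −μ/(2ε) = 1.350×10⁷ m.
The apsides satisfy r_p + r_a = 2a, so the apogee radius is 2a − r_p = 1.954×10⁷ m = 19542 km.
Apogee altitude = 19542 − 6371 = 13171 km.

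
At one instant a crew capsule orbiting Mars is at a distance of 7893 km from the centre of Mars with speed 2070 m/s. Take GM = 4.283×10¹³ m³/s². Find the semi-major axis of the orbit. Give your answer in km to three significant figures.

a ≈ 6520 km

r = 7.893×10⁶ m.
Vis-viva rearranged: 1/a = 2/r − v²/μ = 2.534×10⁻⁷ − 1.000×10⁻⁷ = 1.533×10⁻⁷ m⁻¹.
a = 6.521×10⁶ m = 6521.3 km.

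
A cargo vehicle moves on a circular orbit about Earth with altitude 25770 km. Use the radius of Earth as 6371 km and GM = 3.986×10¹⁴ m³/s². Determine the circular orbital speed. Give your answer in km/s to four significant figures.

r = 6371 + 25770 = 32141 km = 3.2141×10⁷ m.
For a circular orbit v = √(μ/r) = √(3.986×10¹⁴ / 3.214×10⁷) = √(1.240×10⁷) = 3522 m/s.
That is 3.522 km/s.

v ≈ 3.522 km/s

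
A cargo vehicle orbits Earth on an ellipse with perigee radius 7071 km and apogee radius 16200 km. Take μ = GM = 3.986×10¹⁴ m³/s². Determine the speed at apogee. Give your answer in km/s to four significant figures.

Semi-major axis a = (r_p + r_a)/2 = 11636 km = 1.164×10⁷ m.
Vis-viva: v² = μ(2/r − 1/a) = 3.986×10¹⁴ × (1.235×10⁻⁷ − 8.594×10⁻⁸) = 1.495×10⁷ m²/s².
v = 3867 m/s = 3.867 km/s.

v ≈ 3.867 km/s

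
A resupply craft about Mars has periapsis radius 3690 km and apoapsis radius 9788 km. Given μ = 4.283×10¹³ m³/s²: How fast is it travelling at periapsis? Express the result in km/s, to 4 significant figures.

Semi-major axis a = (r_p + r_a)/2 = 6739.0 km = 6.739×10⁶ m.
Vis-viva: v² = μ(2/r − 1/a) = 4.283×10¹³ × (5.420×10⁻⁷ − 1.484×10⁻⁷) = 1.686×10⁷ m²/s².
v = 4106 m/s = 4.106 km/s.

v ≈ 4.106 km/s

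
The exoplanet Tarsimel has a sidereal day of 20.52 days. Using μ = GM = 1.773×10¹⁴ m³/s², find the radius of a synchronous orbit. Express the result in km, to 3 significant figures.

r_sync ≈ 2.42×10⁵ km

T = 20.52 days = 1.773×10⁶ s.
A synchronous orbit has period T, so by Kepler's third law a = (μT²/4π²)^(1/3).
μT²/4π² = 1.773×10¹⁴ × (1.773×10⁶)² / 39.48 = 1.412×10²⁵ m³.
a = 2.417×10⁸ m = 2.4168×10⁵ km.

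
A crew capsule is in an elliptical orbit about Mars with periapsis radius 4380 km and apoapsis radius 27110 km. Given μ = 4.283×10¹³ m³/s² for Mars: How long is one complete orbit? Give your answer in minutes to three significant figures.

T ≈ 1000 minutes

Semi-major axis a = (r_p + r_a)/2 = (4380.0 + 27110)/2 = 15745 km = 1.574×10⁷ m.
By Kepler's third law T = 2π√(a³/μ) = 2π × 9.546×10³ = 5.998×10⁴ s.
= 999.7 minutes.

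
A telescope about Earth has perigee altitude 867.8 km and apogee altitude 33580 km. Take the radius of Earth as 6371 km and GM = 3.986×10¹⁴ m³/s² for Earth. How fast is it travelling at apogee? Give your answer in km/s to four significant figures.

v ≈ 1.750 km/s

r_p = 6371 + 867.8 = 7238.8 km = 7.2388×10⁶ m.
r_a = 6371 + 33580 = 39951 km = 3.9951×10⁷ m.
Semi-major axis a = (r_p + r_a)/2 = 23595 km = 2.359×10⁷ m.
Vis-viva: v² = μ(2/r − 1/a) = 3.986×10¹⁴ × (5.006×10⁻⁸ − 4.238×10⁻⁸) = 3.061×10⁶ m²/s².
v = 1750 m/s = 1.750 km/s.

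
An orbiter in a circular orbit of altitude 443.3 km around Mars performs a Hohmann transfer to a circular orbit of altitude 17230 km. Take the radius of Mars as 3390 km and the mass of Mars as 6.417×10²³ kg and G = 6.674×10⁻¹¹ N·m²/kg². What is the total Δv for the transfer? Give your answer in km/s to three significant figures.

μ = GM = 6.674×10⁻¹¹ × 6.417×10²³ = 4.283×10¹³ m³/s².
r₁ = 3390 + 443.3 = 3833.3 km = 3.8333×10⁶ m.
r₂ = 3390 + 17230 = 20620 km = 2.0620×10⁷ m.
Transfer ellipse a_t = (r₁ + r₂)/2 = 1.223×10⁷ m.
At r₁: circular v_c1 = √(μ/r₁) = 3343 m/s; transfer-periapsis v_p = √[μ(2/r₁ − 1/a_t)] = 4341 m/s.
Δv₁ = v_p − v_c1 = 998.2 m/s.
At r₂: circular v_c2 = √(μ/r₂) = 1441 m/s; transfer-apoapsis v_a = √[μ(2/r₂ − 1/a_t)] = 807.0 m/s.
Δv₂ = v_c2 − v_a = 634.2 m/s.
Total Δv = Δv₁ + Δv₂ = 1632 m/s = 1.632 km/s.

Δv_total ≈ 1.63 km/s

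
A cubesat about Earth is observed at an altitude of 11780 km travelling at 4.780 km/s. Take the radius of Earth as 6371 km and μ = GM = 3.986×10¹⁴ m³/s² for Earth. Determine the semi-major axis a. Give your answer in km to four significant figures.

a ≈ 18920 km

r = 6371 + 11780 = 18151 km = 1.815×10⁷ m.
Specific orbital energy ε = v²/2 − μ/r = (4780)²/2 − 3.986×10¹⁴/1.815×10⁷ = -1.054×10⁷ J/kg.
Since ε = −μ/(2a), a = −μ/(2ε) = 1.892×10⁷ m = 18916 km.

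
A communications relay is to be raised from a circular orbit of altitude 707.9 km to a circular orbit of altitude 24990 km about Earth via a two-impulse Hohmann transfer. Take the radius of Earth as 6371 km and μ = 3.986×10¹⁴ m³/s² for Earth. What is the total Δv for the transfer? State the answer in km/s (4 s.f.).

r₁ = 6371 + 707.9 = 7078.9 km = 7.0789×10⁶ m.
r₂ = 6371 + 24990 = 31361 km = 3.1361×10⁷ m.
Transfer ellipse a_t = (r₁ + r₂)/2 = 1.922×10⁷ m.
At r₁: circular v_c1 = √(μ/r₁) = 7504 m/s; transfer-perigee v_p = √[μ(2/r₁ − 1/a_t)] = 9585 m/s.
Δv₁ = v_p − v_c1 = 2081 m/s.
At r₂: circular v_c2 = √(μ/r₂) = 3565 m/s; transfer-apogee v_a = √[μ(2/r₂ − 1/a_t)] = 2164 m/s.
Δv₂ = v_c2 − v_a = 1401 m/s.
Total Δv = Δv₁ + Δv₂ = 3483 m/s = 3.483 km/s.

Δv_total ≈ 3.483 km/s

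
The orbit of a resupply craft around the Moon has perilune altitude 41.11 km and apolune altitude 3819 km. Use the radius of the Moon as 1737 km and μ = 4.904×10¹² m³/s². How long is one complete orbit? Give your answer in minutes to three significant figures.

r_p = 1737 + 41.11 = 1778.1 km = 1.7781×10⁶ m.
r_a = 1737 + 3819 = 5556.0 km = 5.5560×10⁶ m.
Semi-major axis a = (r_p + r_a)/2 = (1778.1 + 5556.0)/2 = 3667.1 km = 3.667×10⁶ m.
By Kepler's third law T = 2π√(a³/μ) = 2π × 3.171×10³ = 1.992×10⁴ s.
= 332.1 minutes.

T ≈ 332 minutes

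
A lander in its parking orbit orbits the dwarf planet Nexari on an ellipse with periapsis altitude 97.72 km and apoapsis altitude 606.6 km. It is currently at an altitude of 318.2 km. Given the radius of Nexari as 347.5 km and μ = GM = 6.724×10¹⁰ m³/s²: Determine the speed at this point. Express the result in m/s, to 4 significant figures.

v ≈ 325.4 m/s

r_p = 347.5 + 97.72 = 445.22 km = 4.4522×10⁵ m.
r_a = 347.5 + 606.6 = 954.10 km = 9.5410×10⁵ m.
r = 347.5 + 318.2 = 665.70 km = 6.657×10⁵ m.
Semi-major axis a = (r_p + r_a)/2 = 699.66 km = 6.997×10⁵ m.
Vis-viva: v² = μ(2/r − 1/a) = 6.724×10¹⁰ × (3.004×10⁻⁶ − 1.429×10⁻⁶) = 1.059×10⁵ m²/s².
v = 325.4 m/s.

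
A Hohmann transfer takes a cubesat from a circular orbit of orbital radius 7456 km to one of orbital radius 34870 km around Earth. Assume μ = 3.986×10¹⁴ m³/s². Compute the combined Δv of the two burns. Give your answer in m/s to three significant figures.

Δv_total ≈ 3450 m/s

r₁ = 7456 km = 7.456×10⁶ m.
r₂ = 34870 km = 3.487×10⁷ m.
Transfer ellipse a_t = (r₁ + r₂)/2 = 2.116×10⁷ m.
At r₁: circular v_c1 = √(μ/r₁) = 7312 m/s; transfer-perigee v_p = √[μ(2/r₁ − 1/a_t)] = 9385 m/s.
Δv₁ = v_p − v_c1 = 2074 m/s.
At r₂: circular v_c2 = √(μ/r₂) = 3381 m/s; transfer-apogee v_a = √[μ(2/r₂ − 1/a_t)] = 2007 m/s.
Δv₂ = v_c2 − v_a = 1374 m/s.
Total Δv = Δv₁ + Δv₂ = 3448 m/s.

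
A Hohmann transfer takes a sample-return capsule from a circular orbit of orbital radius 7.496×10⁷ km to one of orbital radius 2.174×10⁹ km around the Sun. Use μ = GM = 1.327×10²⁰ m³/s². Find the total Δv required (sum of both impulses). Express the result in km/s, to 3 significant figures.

Δv_total ≈ 22.2 km/s

r₁ = 7.496×10⁷ km = 7.496×10¹⁰ m.
r₂ = 2.174×10⁹ km = 2.174×10¹² m.
Transfer ellipse a_t = (r₁ + r₂)/2 = 1.124×10¹² m.
At r₁: circular v_c1 = √(μ/r₁) = 42070 m/s; transfer-perihelion v_p = √[μ(2/r₁ − 1/a_t)] = 58500 m/s.
Δv₁ = v_p − v_c1 = 16430 m/s.
At r₂: circular v_c2 = √(μ/r₂) = 7813 m/s; transfer-aphelion v_a = √[μ(2/r₂ − 1/a_t)] = 2017 m/s.
Δv₂ = v_c2 − v_a = 5796 m/s.
Total Δv = Δv₁ + Δv₂ = 22220 m/s = 22.22 km/s.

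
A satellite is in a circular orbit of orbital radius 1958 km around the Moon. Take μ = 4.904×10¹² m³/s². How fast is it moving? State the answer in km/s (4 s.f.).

r = 1958 km = 1.958×10⁶ m.
For a circular orbit v = √(μ/r) = √(4.904×10¹² / 1.958×10⁶) = √(2.505×10⁶) = 1583 m/s.
That is 1.583 km/s.

v ≈ 1.583 km/s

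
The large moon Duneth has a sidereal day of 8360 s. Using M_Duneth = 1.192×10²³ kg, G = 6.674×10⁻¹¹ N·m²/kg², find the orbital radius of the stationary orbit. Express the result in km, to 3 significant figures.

r_sync ≈ 2410 km

μ = GM = 6.674×10⁻¹¹ × 1.192×10²³ = 7.955×10¹² m³/s².
A synchronous orbit has period T, so by Kepler's third law a = (μT²/4π²)^(1/3).
μT²/4π² = 7.955×10¹² × (8.360×10³)² / 39.48 = 1.408×10¹⁹ m³.
a = 2.415×10⁶ m = 2414.9 km.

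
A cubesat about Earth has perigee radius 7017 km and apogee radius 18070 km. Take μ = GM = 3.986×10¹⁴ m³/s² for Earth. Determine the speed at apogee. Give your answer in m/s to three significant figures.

Semi-major axis a = (r_p + r_a)/2 = 12544 km = 1.254×10⁷ m.
Vis-viva: v² = μ(2/r − 1/a) = 3.986×10¹⁴ × (1.107×10⁻⁷ − 7.972×10⁻⁸) = 1.234×10⁷ m²/s².
v = 3513 m/s.

v ≈ 3510 m/s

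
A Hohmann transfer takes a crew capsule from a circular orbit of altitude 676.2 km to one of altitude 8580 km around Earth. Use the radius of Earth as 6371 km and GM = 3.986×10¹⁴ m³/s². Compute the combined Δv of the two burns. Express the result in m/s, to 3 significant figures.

Δv_total ≈ 2280 m/s

r₁ = 6371 + 676.2 = 7047.2 km = 7.0472×10⁶ m.
r₂ = 6371 + 8580 = 14951 km = 1.4951×10⁷ m.
Transfer ellipse a_t = (r₁ + r₂)/2 = 1.100×10⁷ m.
At r₁: circular v_c1 = √(μ/r₁) = 7521 m/s; transfer-perigee v_p = √[μ(2/r₁ − 1/a_t)] = 8768 m/s.
Δv₁ = v_p − v_c1 = 1248 m/s.
At r₂: circular v_c2 = √(μ/r₂) = 5163 m/s; transfer-apogee v_a = √[μ(2/r₂ − 1/a_t)] = 4133 m/s.
Δv₂ = v_c2 − v_a = 1030 m/s.
Total Δv = Δv₁ + Δv₂ = 2278 m/s.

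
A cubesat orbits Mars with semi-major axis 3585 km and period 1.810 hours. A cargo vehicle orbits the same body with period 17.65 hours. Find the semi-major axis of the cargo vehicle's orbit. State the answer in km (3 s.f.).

Kepler's third law: a³ ∝ T², so a₂ = a₁ (T₂/T₁)^(2/3).
T₂/T₁ = 9.751, (T₂/T₁)^(2/3) = 4.564.
a₂ = 3585 × 4.564 = 16360 km.

a₂ ≈ 16400 km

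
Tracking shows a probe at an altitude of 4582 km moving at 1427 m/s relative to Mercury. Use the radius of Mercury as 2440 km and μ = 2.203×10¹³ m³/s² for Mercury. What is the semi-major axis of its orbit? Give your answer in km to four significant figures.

r = 2440 + 4582 = 7022.0 km = 7.022×10⁶ m.
Vis-viva rearranged: 1/a = 2/r − v²/μ = 2.848×10⁻⁷ − 9.243×10⁻⁸ = 1.924×10⁻⁷ m⁻¹.
a = 5.198×10⁶ m = 5197.9 km.

a ≈ 5198 km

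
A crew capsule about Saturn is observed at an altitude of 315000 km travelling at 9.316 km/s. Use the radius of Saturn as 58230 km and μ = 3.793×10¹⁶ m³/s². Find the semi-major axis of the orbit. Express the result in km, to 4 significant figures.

r = 58230 + 315000 = 3.7323×10⁵ km = 3.732×10⁸ m.
Vis-viva rearranged: 1/a = 2/r − v²/μ = 5.359×10⁻⁹ − 2.288×10⁻⁹ = 3.071×10⁻⁹ m⁻¹.
a = 3.257×10⁸ m = 3.2568×10⁵ km.

a ≈ 3.257×10⁵ km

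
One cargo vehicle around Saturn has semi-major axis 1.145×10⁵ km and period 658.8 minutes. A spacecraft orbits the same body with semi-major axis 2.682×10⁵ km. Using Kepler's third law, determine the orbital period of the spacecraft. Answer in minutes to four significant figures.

Kepler's third law: T² ∝ a³, so T₂ = T₁ (a₂/a₁)^(3/2).
a₂/a₁ = 2.342, (a₂/a₁)^(3/2) = 3.585.
T₂ = 658.8 × 3.585 = 2362 minutes.

T₂ ≈ 2362 minutes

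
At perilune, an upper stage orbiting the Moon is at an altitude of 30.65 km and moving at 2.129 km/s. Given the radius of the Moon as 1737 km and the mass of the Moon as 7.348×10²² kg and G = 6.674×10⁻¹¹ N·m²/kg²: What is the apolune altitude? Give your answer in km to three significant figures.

μ = GM = 6.674×10⁻¹¹ × 7.348×10²² = 4.904×10¹² m³/s².
r_p = 1737 + 30.65 = 1767.7 km = 1.768×10⁶ m.
Specific energy ε = v²/2 − μ/r = -5.080×10⁵ J/kg, so a = −μ/(2ε) = 4.827×10⁶ m.
The apsides satisfy r_p + r_a = 2a, so the apolune radius is 2a − r_p = 7.886×10⁶ m = 7885.7 km.
Apolune altitude = 7885.7 − 1737 = 6148.7 km.

apolune altitude ≈ 6150 km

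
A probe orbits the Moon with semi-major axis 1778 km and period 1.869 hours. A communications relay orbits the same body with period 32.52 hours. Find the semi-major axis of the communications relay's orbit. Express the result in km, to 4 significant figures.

Kepler's third law: a³ ∝ T², so a₂ = a₁ (T₂/T₁)^(2/3).
T₂/T₁ = 17.40, (T₂/T₁)^(2/3) = 6.715.
a₂ = 1778 × 6.715 = 11940 km.

a₂ ≈ 11940 km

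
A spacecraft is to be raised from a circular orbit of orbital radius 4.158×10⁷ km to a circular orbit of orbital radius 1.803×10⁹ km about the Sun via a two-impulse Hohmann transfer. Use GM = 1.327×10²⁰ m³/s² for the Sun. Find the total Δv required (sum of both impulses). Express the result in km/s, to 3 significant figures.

r₁ = 4.158×10⁷ km = 4.158×10¹⁰ m.
r₂ = 1.803×10⁹ km = 1.803×10¹² m.
Transfer ellipse a_t = (r₁ + r₂)/2 = 9.223×10¹¹ m.
At r₁: circular v_c1 = √(μ/r₁) = 56490 m/s; transfer-perihelion v_p = √[μ(2/r₁ − 1/a_t)] = 78990 m/s.
Δv₁ = v_p − v_c1 = 22490 m/s.
At r₂: circular v_c2 = √(μ/r₂) = 8579 m/s; transfer-aphelion v_a = √[μ(2/r₂ − 1/a_t)] = 1822 m/s.
Δv₂ = v_c2 − v_a = 6757 m/s.
Total Δv = Δv₁ + Δv₂ = 29250 m/s = 29.25 km/s.

Δv_total ≈ 29.3 km/s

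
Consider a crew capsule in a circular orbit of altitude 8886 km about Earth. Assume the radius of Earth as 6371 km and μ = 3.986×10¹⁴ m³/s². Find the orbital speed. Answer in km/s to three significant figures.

v ≈ 5.11 km/s

r = 6371 + 8886 = 15257 km = 1.5257×10⁷ m.
For a circular orbit v = √(μ/r) = √(3.986×10¹⁴ / 1.526×10⁷) = √(2.613×10⁷) = 5111 m/s.
That is 5.111 km/s.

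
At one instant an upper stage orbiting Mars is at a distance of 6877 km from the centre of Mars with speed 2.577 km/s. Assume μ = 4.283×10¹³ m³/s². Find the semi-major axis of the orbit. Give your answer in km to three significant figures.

a ≈ 7370 km

r = 6.877×10⁶ m.
Specific orbital energy ε = v²/2 − μ/r = (2577)²/2 − 4.283×10¹³/6.877×10⁶ = -2.908×10⁶ J/kg.
Since ε = −μ/(2a), a = −μ/(2ε) = 7.365×10⁶ m = 7365.3 km.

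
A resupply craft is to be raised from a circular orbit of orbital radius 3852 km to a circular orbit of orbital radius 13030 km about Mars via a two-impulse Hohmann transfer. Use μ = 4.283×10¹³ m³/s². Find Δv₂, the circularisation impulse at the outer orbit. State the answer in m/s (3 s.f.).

Δv ≈ 588 m/s

r₁ = 3852 km = 3.852×10⁶ m.
r₂ = 13030 km = 1.303×10⁷ m.
Transfer ellipse a_t = (r₁ + r₂)/2 = 8.441×10⁶ m.
At r₁: circular v_c1 = √(μ/r₁) = 3335 m/s; transfer-periapsis v_p = √[μ(2/r₁ − 1/a_t)] = 4143 m/s.
At r₂: circular v_c2 = √(μ/r₂) = 1813 m/s; transfer-apoapsis v_a = √[μ(2/r₂ − 1/a_t)] = 1225 m/s.
Δv₂ = v_c2 − v_a = 588.3 m/s.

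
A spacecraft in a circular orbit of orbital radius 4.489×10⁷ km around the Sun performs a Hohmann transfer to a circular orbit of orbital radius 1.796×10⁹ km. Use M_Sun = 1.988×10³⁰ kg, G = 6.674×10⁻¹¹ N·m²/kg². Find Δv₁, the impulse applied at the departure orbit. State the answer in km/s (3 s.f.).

Δv ≈ 21.6 km/s

μ = GM = 6.674×10⁻¹¹ × 1.988×10³⁰ = 1.327×10²⁰ m³/s².
r₁ = 4.489×10⁷ km = 4.489×10¹⁰ m.
r₂ = 1.796×10⁹ km = 1.796×10¹² m.
Transfer ellipse a_t = (r₁ + r₂)/2 = 9.204×10¹¹ m.
At r₁: circular v_c1 = √(μ/r₁) = 54370 m/s; transfer-perihelion v_p = √[μ(2/r₁ − 1/a_t)] = 75940 m/s.
Δv₁ = v_p − v_c1 = 21580 m/s.
= 21.58 km/s.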